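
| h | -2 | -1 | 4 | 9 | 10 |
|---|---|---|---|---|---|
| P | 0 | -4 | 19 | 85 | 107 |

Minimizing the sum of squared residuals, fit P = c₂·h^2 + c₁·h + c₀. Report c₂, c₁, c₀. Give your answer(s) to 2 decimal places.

The normal equations are: 16834·c₂ + 1784·c₁ + 202·c₀ = 17885;  1784·c₂ + 202·c₁ + 20·c₀ = 1915;  202·c₂ + 20·c₁ + 5·c₀ = 207.
Row-reducing yields c₂ = 1377/1442, c₁ = 111751/87962, c₀ = -14204/6283.

c₂ = 0.95, c₁ = 1.27, c₀ = -2.26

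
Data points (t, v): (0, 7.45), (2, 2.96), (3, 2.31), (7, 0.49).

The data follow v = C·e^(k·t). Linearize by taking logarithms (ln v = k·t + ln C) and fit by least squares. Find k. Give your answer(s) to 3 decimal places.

k = -0.383

Taking logs, ln v = k·t + ln C, so regress ln v on t.
Over the data: Σt = 12.0000, Σ(t)² = 62.0000, Σln v = 3.2173, Σt·ln v = -0.3113.
Normal system: [[62.0000, 12.0000]; [12.0000, 4]]·[k, ln C]ᵀ = [-0.3113, 3.2173]ᵀ.
Solving (det = 104.0000): k = -0.38320, ln C = 1.95393.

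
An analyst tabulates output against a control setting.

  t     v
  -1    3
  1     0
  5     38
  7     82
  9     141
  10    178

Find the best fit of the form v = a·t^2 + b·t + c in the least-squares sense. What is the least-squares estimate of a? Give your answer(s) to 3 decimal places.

From the data, Σt^2·t^2 = 19589, Σt^2·t = 2197, Σt^2 = 257, Σt·t = 257, Σt = 31, Σ1 = 6.
And Σt^2·v = 34192, Σt·v = 3810, Σv = 442.
Normal equations: [[19589, 2197, 257]; [2197, 257, 31]; [257, 31, 6]]·[a, b, c]ᵀ = [34192, 3810, 442]ᵀ.
Solving the 3×3 system (Gaussian elimination) gives a = 64717/32340, b = -14227/6468, c = -527/770.

a = 2.001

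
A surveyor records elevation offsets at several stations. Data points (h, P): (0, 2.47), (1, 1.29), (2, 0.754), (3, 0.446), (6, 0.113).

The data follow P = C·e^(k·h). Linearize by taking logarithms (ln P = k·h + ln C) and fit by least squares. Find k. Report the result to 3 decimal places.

Taking logs, ln P = k·h + ln C, so regress ln P on h.
XᵀX = [[50.0000, 12.0000]; [12.0000, 5]], rhs = [-15.8146, -2.1113]ᵀ  (here Σh = 12.0000, Σ(h)² = 50.0000, Σln P = -2.1113, Σh·ln P = -15.8146).
Δ = 50.0000·5 − (12.0000)² = 106.0000; k = (-15.8146·5 − 12.0000·-2.1113)/106.0000 = -0.50696, ln C = (50.0000·-2.1113 − 12.0000·-15.8146)/106.0000 = 0.79443.

k = -0.507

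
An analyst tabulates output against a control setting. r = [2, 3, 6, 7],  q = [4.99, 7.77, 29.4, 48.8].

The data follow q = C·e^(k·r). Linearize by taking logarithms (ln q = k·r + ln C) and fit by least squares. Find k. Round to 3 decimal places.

Linearized form: ln q = k·r + ln C. From the 4 transformed points,
AᵀA = [[98.0000, 18.0000]; [18.0000, 4]], rhs = [56.8658, 10.9264]ᵀ  (here Σr = 18.0000, Σ(r)² = 98.0000, Σln q = 10.9264, Σr·ln q = 56.8658).
Slope k = (n·Σr·ln q − Σr·Σln q)/(n·Σ(r)² − (Σr)²) = (4·56.8658 − 18.0000·10.9264)/68.0000 = 0.45275; ln C = (Σln q − k·Σr)/n = 0.69421.

k = 0.453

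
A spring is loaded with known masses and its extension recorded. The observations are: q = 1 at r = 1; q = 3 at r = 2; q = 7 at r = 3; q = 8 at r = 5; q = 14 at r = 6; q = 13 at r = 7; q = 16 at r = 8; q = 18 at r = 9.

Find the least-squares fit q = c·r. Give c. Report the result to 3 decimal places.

Entries of MᵀM: Σr·r = 269.
Right-hand side: Σr·q = 533.
MᵀM·[c]ᵀ = Mᵀq becomes [[269]]·[c]ᵀ = [533]ᵀ.
c = 533/269 = 1.98141.

c = 1.981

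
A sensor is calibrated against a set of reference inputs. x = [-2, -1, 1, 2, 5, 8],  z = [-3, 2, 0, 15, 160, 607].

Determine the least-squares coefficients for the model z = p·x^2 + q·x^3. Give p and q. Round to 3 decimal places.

The normal equations are: 4755·p + 35893·q = 42898;  35893·p + 277899·q = 330926.
Eliminating q: 277899·(row 1) − 35893·(row 2) gives 33102296·p = 277899·42898 − 35893·330926 = 43384384, so p = 5423048/4137787.
Then q = (330926 − 35893·(5423048/4137787))/277899 = 4226902/4137787.

p = 1.311, q = 1.022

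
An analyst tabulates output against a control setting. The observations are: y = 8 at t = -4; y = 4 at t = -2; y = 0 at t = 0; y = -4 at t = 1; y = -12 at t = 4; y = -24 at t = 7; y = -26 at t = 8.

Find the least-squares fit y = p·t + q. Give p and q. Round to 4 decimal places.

p = -2.9508, q = -1.8126

With design matrix A, AᵀA = [[150, 14]; [14, 7]] and Aᵀy = [-468, -54]ᵀ.
Eliminating q: 7·(row 1) − 14·(row 2) gives 854·p = 7·(-468) − 14·(-54) = -2520, so p = -180/61.
Then q = ((-54) − 14·(-180/61))/7 = -774/427.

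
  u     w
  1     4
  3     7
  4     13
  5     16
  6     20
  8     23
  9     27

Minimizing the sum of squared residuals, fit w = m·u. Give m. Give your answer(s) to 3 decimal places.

Sums needed: Σu·u = 232.
Right-hand side: Σu·w = 704.
So MᵀM·[m]ᵀ = Mᵀw: [[232]]·[m]ᵀ = [704]ᵀ.
m = 704/232 = 3.03448.

m = 3.034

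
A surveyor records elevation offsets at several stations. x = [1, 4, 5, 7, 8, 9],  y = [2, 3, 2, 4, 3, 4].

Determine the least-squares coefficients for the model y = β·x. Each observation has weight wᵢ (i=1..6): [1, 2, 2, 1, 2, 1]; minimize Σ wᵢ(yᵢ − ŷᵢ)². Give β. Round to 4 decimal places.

β = 0.4633

The normal system MᵀWM·[β]ᵀ = MᵀWy is [[341]]·[β]ᵀ = [158]ᵀ.
β = 158/341 = 0.463343.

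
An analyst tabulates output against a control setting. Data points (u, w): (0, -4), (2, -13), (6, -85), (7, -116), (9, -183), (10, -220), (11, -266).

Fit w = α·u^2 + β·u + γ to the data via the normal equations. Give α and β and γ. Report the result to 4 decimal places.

The normal system AᵀA·[α, β, γ]ᵀ = Aᵀw is [[34915, 3627, 391]; [3627, 391, 45]; [391, 45, 7]]·[α, β, γ]ᵀ = [-77805, -8121, -887]ᵀ.
Inverting the 3×3 Gram matrix, [α, β, γ]ᵀ = [-317086/157809, -93939/52603, -473456/157809]ᵀ.

α = -2.0093, β = -1.7858, γ = -3.0002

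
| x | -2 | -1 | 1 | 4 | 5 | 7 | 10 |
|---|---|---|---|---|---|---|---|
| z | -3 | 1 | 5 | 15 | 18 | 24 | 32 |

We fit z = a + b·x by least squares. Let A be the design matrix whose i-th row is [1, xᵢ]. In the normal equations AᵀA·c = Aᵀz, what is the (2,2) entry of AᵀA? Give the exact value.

196

Row 2 ↔ basis x, column 2 ↔ basis x, so (AᵀA)_{2,2} = Σᵢ (x)·(x) = (-2)·(-2) + (-1)·(-1) + (1)·(1) + (4)·(4) + (5)·(5) + (7)·(7) + (10)·(10) = 196.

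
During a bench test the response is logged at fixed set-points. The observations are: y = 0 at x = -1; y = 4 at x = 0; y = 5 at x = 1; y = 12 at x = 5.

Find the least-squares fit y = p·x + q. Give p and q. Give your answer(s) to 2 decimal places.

Sums needed: Σx·x = 27, Σx = 5, Σ1 = 4.
For Aᵀy: Σx·y = 65, Σy = 21.
So AᵀA·[p, q]ᵀ = Aᵀy: [[27, 5]; [5, 4]]·[p, q]ᵀ = [65, 21]ᵀ.
Δ = 27·4 − 5² = 83.
p = (65·4 − 5·21)/83 = 155/83; q = (27·21 − 5·65)/83 = 242/83.

p = 1.87, q = 2.92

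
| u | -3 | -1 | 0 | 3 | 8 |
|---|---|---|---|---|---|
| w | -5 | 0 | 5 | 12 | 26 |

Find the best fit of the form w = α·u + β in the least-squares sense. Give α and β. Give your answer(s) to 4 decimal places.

With design matrix M, MᵀM = [[83, 7]; [7, 5]] and Mᵀw = [259, 38]ᵀ.
Determinant 83·5 − 7² = 366.
α = (259·5 − 7·38)/366 = 343/122; β = (83·38 − 7·259)/366 = 447/122.

α = 2.8115, β = 3.6639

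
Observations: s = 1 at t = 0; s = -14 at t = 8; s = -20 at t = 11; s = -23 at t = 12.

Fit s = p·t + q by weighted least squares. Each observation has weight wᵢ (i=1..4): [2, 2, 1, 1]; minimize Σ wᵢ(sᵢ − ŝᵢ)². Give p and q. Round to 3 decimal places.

p = -1.946, q = 1.151

Setting ∂/∂p … = 0 gives: 393·p + 39·q = -720;  39·p + 6·q = -69.
(Σwᵢ·t·t = 393, Σwᵢ·t = 39, Σwᵢ·1 = 6, Σwᵢ·t·s = -720, Σwᵢ·s = -69.)
det = 393·6 − 39² = 837.
p = ((-720)·6 − 39·(-69))/837 = -181/93; q = (393·(-69) − 39·(-720))/837 = 107/93.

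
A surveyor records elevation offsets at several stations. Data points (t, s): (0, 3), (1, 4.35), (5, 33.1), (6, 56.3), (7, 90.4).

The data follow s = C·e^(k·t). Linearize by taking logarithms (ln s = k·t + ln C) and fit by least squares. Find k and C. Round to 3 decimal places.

With ln sᵢ as the transformed response and tᵢ as the regressor:
Σt = 19.0000, Σ(t)² = 111.0000, Σln s = 14.6033, Σt·ln s = 74.6817.
Equations: 111.0000·k + 19.0000·ln C = 74.6817;  19.0000·k + 5·ln C = 14.6033.
Solving (det = 194.0000): k = 0.49457, ln C = 1.04128, so C = exp(1.04128) = 2.83285.

k = 0.495, C = 2.833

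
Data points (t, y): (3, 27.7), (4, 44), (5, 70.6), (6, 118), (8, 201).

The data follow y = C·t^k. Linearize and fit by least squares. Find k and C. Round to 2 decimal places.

Taking logs, ln y = k·ln t + ln C, so regress ln y on ln t.
Σln t = 7.9655, Σ(ln t)² = 13.2535, Σln y = 21.4366, Σln t·ln y = 35.3222.
Equations: 13.2535·k + 7.9655·ln C = 35.3222;  7.9655·k + 5·ln C = 21.4366.
Δ = 13.2535·5 − (7.9655)² = 2.8177; k = (35.3222·5 − 7.9655·21.4366)/2.8177 = 2.07847, ln C = (13.2535·21.4366 − 7.9655·35.3222)/2.8177 = 0.97610, so C = exp(0.97610) = 2.65409.

k = 2.08, C = 2.65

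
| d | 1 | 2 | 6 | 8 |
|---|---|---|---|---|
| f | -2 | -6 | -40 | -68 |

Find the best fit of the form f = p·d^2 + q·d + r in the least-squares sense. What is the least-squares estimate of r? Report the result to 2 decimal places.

r = 0.10

The normal equations are: 5409·p + 737·q + 105·r = -5818;  737·p + 105·q + 17·r = -798;  105·p + 17·q + 4·r = -116.
Solving the 3×3 system (Gaussian elimination) gives p = -2137/2342, q = -2839/2342, r = 122/1171.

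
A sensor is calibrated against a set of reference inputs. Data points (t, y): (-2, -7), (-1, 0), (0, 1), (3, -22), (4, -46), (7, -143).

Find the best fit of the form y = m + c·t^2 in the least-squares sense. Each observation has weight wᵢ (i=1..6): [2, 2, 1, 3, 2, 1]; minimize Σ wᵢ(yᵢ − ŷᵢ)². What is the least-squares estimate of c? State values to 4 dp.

c = -2.9938

Sums needed: Σwᵢ·1 = 11, Σwᵢ·t^2 = 118, Σwᵢ·t^2·t^2 = 3190.
For XᵀWy: Σwᵢ·y = -314, Σwᵢ·t^2·y = -9129.
det = 11·3190 − 118² = 21166.
m = ((-314)·3190 − 118·(-9129))/21166 = 37781/10583; c = (11·(-9129) − 118·(-314))/21166 = -63367/21166.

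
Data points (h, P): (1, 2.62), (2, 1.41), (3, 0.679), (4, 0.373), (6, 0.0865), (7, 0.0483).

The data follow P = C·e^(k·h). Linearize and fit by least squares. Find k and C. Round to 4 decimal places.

Let Y = ln P. Fitting Y = k·h + ln C by least squares:
AᵀA = [[115.0000, 23.0000]; [23.0000, 6]], rhs = [-39.3537, -5.5445]ᵀ  (here Σh = 23.0000, Σ(h)² = 115.0000, Σln P = -5.5445, Σh·ln P = -39.3537).
Δ = 115.0000·6 − (23.0000)² = 161.0000; k = (-39.3537·6 − 23.0000·-5.5445)/161.0000 = -0.67453, ln C = (115.0000·-5.5445 − 23.0000·-39.3537)/161.0000 = 1.66161, so C = exp(1.66161) = 5.26779.

k = -0.6745, C = 5.2678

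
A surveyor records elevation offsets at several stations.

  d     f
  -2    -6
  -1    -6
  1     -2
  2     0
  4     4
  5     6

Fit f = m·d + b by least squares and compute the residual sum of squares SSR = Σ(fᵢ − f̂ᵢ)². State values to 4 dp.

Forming XᵀX = [[51, 9]; [9, 6]] and Xᵀf = [62, -4]ᵀ gives XᵀX·[m, b]ᵀ = Xᵀf.
det = 51·6 − 9² = 225.
m = (62·6 − 9·(-4))/225 = 136/75; b = (51·(-4) − 9·62)/225 = -254/75.
Residuals: 76/75, -4/5, -32/75, -6/25, 2/15, 8/25; SSR = 152/75.

SSR = 2.0267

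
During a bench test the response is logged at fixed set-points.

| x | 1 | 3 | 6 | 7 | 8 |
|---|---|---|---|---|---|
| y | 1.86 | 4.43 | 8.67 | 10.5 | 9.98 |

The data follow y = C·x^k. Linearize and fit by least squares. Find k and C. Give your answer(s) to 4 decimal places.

Taking logs, ln y = k·ln x + ln C, so regress ln y on ln x.
Σln x = 6.9157, Σ(ln x)² = 12.5280, Σln y = 8.9208, Σln x·ln y = 14.8646.
Equations: 12.5280·k + 6.9157·ln C = 14.8646;  6.9157·k + 5·ln C = 8.9208.
Solving (det = 14.8127): k = 0.85260, ln C = 0.60489, so C = exp(0.60489) = 1.83105.

k = 0.8526, C = 1.8311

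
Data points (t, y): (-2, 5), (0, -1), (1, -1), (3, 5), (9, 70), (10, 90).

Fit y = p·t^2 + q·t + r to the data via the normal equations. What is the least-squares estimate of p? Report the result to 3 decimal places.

p = 1.011

Sums needed: Σt^2·t^2 = 16659, Σt^2·t = 1749, Σt^2 = 195, Σt·t = 195, Σt = 21, Σ1 = 6.
Moment sums: Σt^2·y = 14734, Σt·y = 1534, Σy = 168.
So MᵀM·[p, q, r]ᵀ = Mᵀy: [[16659, 1749, 195]; [1749, 195, 21]; [195, 21, 6]]·[p, q, r]ᵀ = [14734, 1534, 168]ᵀ.
Solving the 3×3 system (Gaussian elimination) gives p = 2183/2160, q = -21097/19440, r = -1273/1215.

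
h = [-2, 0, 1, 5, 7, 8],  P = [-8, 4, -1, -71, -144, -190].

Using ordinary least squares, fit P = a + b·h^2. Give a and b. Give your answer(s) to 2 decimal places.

a = 3.55, b = -3.02

Entries of MᵀM: Σ1 = 6, Σh^2 = 143, Σh^2·h^2 = 7139.
Right-hand side: ΣP = -410, Σh^2·P = -21024.
MᵀM·[a, b]ᵀ = MᵀP becomes [[6, 143]; [143, 7139]]·[a, b]ᵀ = [-410, -21024]ᵀ.
Determinant 6·7139 − 143² = 22385.
a = ((-410)·7139 − 143·(-21024))/22385 = 7222/2035; b = (6·(-21024) − 143·(-410))/22385 = -67514/22385.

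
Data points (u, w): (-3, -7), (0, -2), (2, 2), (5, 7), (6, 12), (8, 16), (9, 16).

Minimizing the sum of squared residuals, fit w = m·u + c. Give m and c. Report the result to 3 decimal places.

Compute the Gram sums: Σu·u = 219, Σu = 27, Σ1 = 7.
For Aᵀw: Σu·w = 404, Σw = 44.
AᵀA·[m, c]ᵀ = Aᵀw becomes [[219, 27]; [27, 7]]·[m, c]ᵀ = [404, 44]ᵀ.
Determinant 219·7 − 27² = 804.
m = (404·7 − 27·44)/804 = 410/201; c = (219·44 − 27·404)/804 = -106/67.

m = 2.040, c = -1.582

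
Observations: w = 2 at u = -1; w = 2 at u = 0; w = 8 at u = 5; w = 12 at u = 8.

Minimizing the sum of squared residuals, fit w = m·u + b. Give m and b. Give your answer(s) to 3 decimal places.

m = 1.148, b = 2.556

Forming XᵀX = [[90, 12]; [12, 4]] and Xᵀw = [134, 24]ᵀ gives XᵀX·[m, b]ᵀ = Xᵀw.
Eliminating b: 4·(row 1) − 12·(row 2) gives 216·m = 4·134 − 12·24 = 248, so m = 31/27.
Then b = (24 − 12·(31/27))/4 = 23/9.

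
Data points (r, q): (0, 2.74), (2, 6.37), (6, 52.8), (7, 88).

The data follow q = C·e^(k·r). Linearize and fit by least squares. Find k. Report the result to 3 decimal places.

k = 0.502

With ln qᵢ as the transformed response and rᵢ as the regressor:
AᵀA = [[89.0000, 15.0000]; [15.0000, 4]], rhs = [58.8436, 11.3034]ᵀ  (here Σr = 15.0000, Σ(r)² = 89.0000, Σln q = 11.3034, Σr·ln q = 58.8436).
Solving (det = 131.0000): k = 0.50247, ln C = 0.94159.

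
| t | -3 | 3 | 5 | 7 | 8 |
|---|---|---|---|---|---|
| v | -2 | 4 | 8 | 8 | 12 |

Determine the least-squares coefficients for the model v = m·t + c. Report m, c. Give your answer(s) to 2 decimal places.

With design matrix A, AᵀA = [[156, 20]; [20, 5]] and Aᵀv = [210, 30]ᵀ.
Δ = 156·5 − 20² = 380.
m = (210·5 − 20·30)/380 = 45/38; c = (156·30 − 20·210)/380 = 24/19.

m = 1.18, c = 1.26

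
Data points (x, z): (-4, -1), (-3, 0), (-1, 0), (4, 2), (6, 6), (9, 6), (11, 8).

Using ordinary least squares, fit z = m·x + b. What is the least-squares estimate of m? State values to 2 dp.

Setting ∂/∂m … = 0 gives: 280·m + 22·b = 190;  22·m + 7·b = 21.
(Σx·x = 280, Σx = 22, Σ1 = 7, Σx·z = 190, Σz = 21.)
det = 280·7 − 22² = 1476.
m = (190·7 − 22·21)/1476 = 217/369; b = (280·21 − 22·190)/1476 = 425/369.

m = 0.59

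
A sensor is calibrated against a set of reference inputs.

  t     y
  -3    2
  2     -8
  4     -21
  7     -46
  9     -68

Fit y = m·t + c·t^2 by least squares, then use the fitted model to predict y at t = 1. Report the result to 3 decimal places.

Normal-equation sums: Σt·t = 159, Σt·t^2 = 1117, Σt^2·t^2 = 9315.
Right-hand side: Σt·y = -1040, Σt^2·y = -8112.
MᵀM·[m, c]ᵀ = Mᵀy becomes [[159, 1117]; [1117, 9315]]·[m, c]ᵀ = [-1040, -8112]ᵀ.
Δ = 159·9315 − 1117² = 233396.
m = ((-1040)·9315 − 1117·(-8112))/233396 = -156624/58349; c = (159·(-8112) − 1117·(-1040))/233396 = -32032/58349.
At t = 1: ŷ = (-156624/58349)·(1) + (-32032/58349)·(1) = -188656/58349.

ŷ = -3.233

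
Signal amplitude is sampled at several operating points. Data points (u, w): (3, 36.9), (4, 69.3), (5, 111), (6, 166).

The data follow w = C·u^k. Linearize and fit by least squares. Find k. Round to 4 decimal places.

Linearized form: ln w = k·ln u + ln C. From the 4 transformed points,
Σln u = 5.8861, Σ(ln u)² = 8.9295, Σln w = 17.6682, Σln u·ln w = 26.5789.
Equations: 8.9295·k + 5.8861·ln C = 26.5789;  5.8861·k + 4·ln C = 17.6682.
Solving (det = 1.0716): k = 2.16399, ln C = 1.23268.

k = 2.1640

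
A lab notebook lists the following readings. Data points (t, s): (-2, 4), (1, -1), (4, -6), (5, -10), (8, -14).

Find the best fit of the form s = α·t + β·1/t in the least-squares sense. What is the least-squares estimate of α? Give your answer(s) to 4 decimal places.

α = -1.7972

Forming XᵀX = [[110, 5]; [5, 2189/1600]] and Xᵀs = [-195, -33/4]ᵀ gives XᵀX·[α, β]ᵀ = Xᵀs.
Eliminating β: (2189/1600)·(row 1) − 5·(row 2) gives (20079/160)·α = (2189/1600)·(-195) − 5·(-33/4) = -72171/320, so α = -8019/4462.
Then β = ((-33/4) − 5·(-8019/4462))/(2189/1600) = 1200/2231.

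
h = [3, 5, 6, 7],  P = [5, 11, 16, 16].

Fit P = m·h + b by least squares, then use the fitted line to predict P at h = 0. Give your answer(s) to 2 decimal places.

P̂ = -3.60

MᵀM·[m, b]ᵀ = MᵀP reads: 119·m + 21·b = 278;  21·m + 4·b = 48.
Eliminating b: 4·(row 1) − 21·(row 2) gives 35·m = 4·278 − 21·48 = 104, so m = 104/35.
Then b = (48 − 21·(104/35))/4 = -18/5.
At h = 0: P̂ = (104/35)·(0) + (-18/5)·(1) = -18/5.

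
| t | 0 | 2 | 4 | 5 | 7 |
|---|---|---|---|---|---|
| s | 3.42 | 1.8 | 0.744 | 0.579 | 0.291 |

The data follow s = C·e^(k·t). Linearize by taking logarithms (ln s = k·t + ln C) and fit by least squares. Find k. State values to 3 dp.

Let Y = ln s. Fitting Y = k·t + ln C by least squares:
Σt = 18.0000, Σ(t)² = 94.0000, Σln s = -0.2592, Σt·ln s = -11.3806.
Equations: 94.0000·k + 18.0000·ln C = -11.3806;  18.0000·k + 5·ln C = -0.2592.
Δ = 94.0000·5 − (18.0000)² = 146.0000; k = (-11.3806·5 − 18.0000·-0.2592)/146.0000 = -0.35779, ln C = (94.0000·-0.2592 − 18.0000·-11.3806)/146.0000 = 1.23622.

k = -0.358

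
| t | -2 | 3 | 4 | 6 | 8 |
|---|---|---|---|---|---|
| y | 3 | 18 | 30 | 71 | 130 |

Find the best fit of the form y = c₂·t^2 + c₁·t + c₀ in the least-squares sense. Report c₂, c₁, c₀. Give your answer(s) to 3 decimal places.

c₂ = 1.997, c₁ = 0.629, c₀ = -3.516

The normal system XᵀX·[c₂, c₁, c₀]ᵀ = Xᵀy is [[5745, 811, 129]; [811, 129, 19]; [129, 19, 5]]·[c₂, c₁, c₀]ᵀ = [11530, 1634, 252]ᵀ.
Row-reducing yields c₂ = 21445/10738, c₁ = 3377/5369, c₀ = -5393/1534.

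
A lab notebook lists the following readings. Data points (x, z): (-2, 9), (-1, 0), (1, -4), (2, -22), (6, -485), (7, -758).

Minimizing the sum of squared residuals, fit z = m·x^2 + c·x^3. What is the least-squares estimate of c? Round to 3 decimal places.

The normal system MᵀM·[m, c]ᵀ = Mᵀz is [[3731, 24583]; [24583, 164435]]·[m, c]ᵀ = [-54658, -365006]ᵀ.
Δ = 3731·164435 − 24583² = 9183096.
m = ((-54658)·164435 − 24583·(-365006))/9183096 = -1228811/765258; c = (3731·(-365006) − 24583·(-54658))/9183096 = -116537/58866.

c = -1.980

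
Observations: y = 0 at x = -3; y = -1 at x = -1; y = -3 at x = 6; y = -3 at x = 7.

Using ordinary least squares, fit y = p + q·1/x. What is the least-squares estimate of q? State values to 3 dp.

q = -1.917

The normal equations are: 4·p + (-43/42)·q = -7;  (-43/42)·p + (2045/1764)·q = 1/14.
Determinant 4·(2045/1764) − (-43/42)² = 6331/1764.
p = ((-7)·(2045/1764) − (-43/42)·(1/14))/(6331/1764) = -14186/6331; q = (4·(1/14) − (-43/42)·(-7))/(6331/1764) = -12138/6331.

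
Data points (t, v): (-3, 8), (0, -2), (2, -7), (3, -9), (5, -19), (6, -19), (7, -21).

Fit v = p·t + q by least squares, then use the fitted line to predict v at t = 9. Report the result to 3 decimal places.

Compute the Gram sums: Σt·t = 132, Σt = 20, Σ1 = 7.
Moment sums: Σt·v = -421, Σv = -69.
Eliminating q: 7·(row 1) − 20·(row 2) gives 524·p = 7·(-421) − 20·(-69) = -1567, so p = -1567/524.
Then q = ((-69) − 20·(-1567/524))/7 = -172/131.
At t = 9: v̂ = (-1567/524)·(9) + (-172/131)·(1) = -14791/524.

v̂ = -28.227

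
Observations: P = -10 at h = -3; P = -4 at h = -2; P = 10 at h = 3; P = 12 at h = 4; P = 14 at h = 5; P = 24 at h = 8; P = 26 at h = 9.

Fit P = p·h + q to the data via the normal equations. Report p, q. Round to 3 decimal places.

p = 2.905, q = 0.327

The normal equations are: 208·p + 24·q = 612;  24·p + 7·q = 72.
(Σh·h = 208, Σh = 24, Σ1 = 7, Σh·P = 612, ΣP = 72.)
Eliminating q: 7·(row 1) − 24·(row 2) gives 880·p = 7·612 − 24·72 = 2556, so p = 639/220.
Then q = (72 − 24·(639/220))/7 = 18/55.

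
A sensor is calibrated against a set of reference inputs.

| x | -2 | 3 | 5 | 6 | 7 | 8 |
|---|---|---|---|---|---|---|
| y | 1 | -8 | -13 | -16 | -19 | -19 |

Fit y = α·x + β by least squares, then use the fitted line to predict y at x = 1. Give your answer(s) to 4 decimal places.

ŷ = -4.9059

Compute the Gram sums: Σx·x = 187, Σx = 27, Σ1 = 6.
Right-hand side: Σx·y = -472, Σy = -74.
So MᵀM·[α, β]ᵀ = Mᵀy: [[187, 27]; [27, 6]]·[α, β]ᵀ = [-472, -74]ᵀ.
Determinant 187·6 − 27² = 393.
α = ((-472)·6 − 27·(-74))/393 = -278/131; β = (187·(-74) − 27·(-472))/393 = -1094/393.
At x = 1: ŷ = (-278/131)·(1) + (-1094/393)·(1) = -1928/393.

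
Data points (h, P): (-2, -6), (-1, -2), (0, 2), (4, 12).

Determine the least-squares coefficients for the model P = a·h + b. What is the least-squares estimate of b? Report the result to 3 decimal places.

b = 0.771

Entries of AᵀA: Σh·h = 21, Σh = 1, Σ1 = 4.
And Σh·P = 62, ΣP = 6.
Eliminating b: 4·(row 1) − 1·(row 2) gives 83·a = 4·62 − 1·6 = 242, so a = 242/83.
Then b = (6 − 1·(242/83))/4 = 64/83.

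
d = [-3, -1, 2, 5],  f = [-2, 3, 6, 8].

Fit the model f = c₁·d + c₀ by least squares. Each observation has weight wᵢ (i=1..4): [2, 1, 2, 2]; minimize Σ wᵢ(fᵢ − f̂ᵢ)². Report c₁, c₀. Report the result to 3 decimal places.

With design matrix X, XᵀWX = [[77, 7]; [7, 7]] and XᵀWf = [113, 27]ᵀ.
det = 77·7 − 7² = 490.
c₁ = (113·7 − 7·27)/490 = 43/35; c₀ = (77·27 − 7·113)/490 = 92/35.

c₁ = 1.229, c₀ = 2.629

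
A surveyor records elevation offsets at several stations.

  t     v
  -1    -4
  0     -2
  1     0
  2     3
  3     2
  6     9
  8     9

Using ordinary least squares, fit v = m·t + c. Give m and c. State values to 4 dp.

m = 1.5113, c = -1.6734

Setting ∂/∂m … = 0 gives: 115·m + 19·c = 142;  19·m + 7·c = 17.
Determinant 115·7 − 19² = 444.
m = (142·7 − 19·17)/444 = 671/444; c = (115·17 − 19·142)/444 = -743/444.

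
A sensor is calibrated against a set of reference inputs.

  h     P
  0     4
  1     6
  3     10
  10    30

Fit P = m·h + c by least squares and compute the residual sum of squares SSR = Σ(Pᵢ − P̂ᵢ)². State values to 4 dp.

SSR = 2.0656

The normal system XᵀX·[m, c]ᵀ = XᵀP is [[110, 14]; [14, 4]]·[m, c]ᵀ = [336, 50]ᵀ.
Determinant 110·4 − 14² = 244.
m = (336·4 − 14·50)/244 = 161/61; c = (110·50 − 14·336)/244 = 199/61.
Residuals: 45/61, 6/61, -72/61, 21/61; SSR = 126/61.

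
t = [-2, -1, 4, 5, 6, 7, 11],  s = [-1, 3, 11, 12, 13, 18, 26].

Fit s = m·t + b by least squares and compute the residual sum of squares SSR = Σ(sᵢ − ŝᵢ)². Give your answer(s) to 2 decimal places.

SSR = 10.63

Normal-equation sums: Σt·t = 252, Σt = 30, Σ1 = 7.
And Σt·s = 593, Σs = 82.
So XᵀX·[m, b]ᵀ = Xᵀs: [[252, 30]; [30, 7]]·[m, b]ᵀ = [593, 82]ᵀ.
det = 252·7 − 30² = 864.
m = (593·7 − 30·82)/864 = 1691/864; b = (252·82 − 30·593)/864 = 479/144.
Residuals: -89/216, 1409/864, -67/432, -961/864, -149/72, 841/864, 989/864; SSR = 9185/864.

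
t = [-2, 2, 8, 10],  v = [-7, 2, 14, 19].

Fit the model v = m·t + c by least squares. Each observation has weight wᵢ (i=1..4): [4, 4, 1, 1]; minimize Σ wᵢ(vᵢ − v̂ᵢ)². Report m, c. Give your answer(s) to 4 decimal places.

From the data, Σwᵢ·t·t = 196, Σwᵢ·t = 18, Σwᵢ·1 = 10.
For AᵀWv: Σwᵢ·t·v = 374, Σwᵢ·v = 13.
Normal equations: [[196, 18]; [18, 10]]·[m, c]ᵀ = [374, 13]ᵀ.
Eliminating c: 10·(row 1) − 18·(row 2) gives 1636·m = 10·374 − 18·13 = 3506, so m = 1753/818.
Then c = (13 − 18·(1753/818))/10 = -1046/409.

m = 2.1430, c = -2.5575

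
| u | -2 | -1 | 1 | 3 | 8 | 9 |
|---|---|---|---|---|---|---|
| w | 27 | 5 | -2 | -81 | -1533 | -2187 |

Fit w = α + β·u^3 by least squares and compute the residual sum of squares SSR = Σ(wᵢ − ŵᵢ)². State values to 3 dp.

The normal equations are: 6·α + 1260·β = -3771;  1260·α + 794380·β = -2381629.
(Σ1 = 6, Σu^3 = 1260, Σu^3·u^3 = 794380, Σw = -3771, Σu^3·w = -2381629.)
Determinant 6·794380 − 1260² = 3178680.
α = ((-3771)·794380 − 1260·(-2381629))/3178680 = 43713/26489; β = (6·(-2381629) − 1260·(-3771))/3178680 = -1589719/529780.
Residuals: 178012/132445, 184921/529780, -344101/529780, -864027/529780, 227282/132445, -597969/529780; SSR = 4889269/529780.

SSR = 9.229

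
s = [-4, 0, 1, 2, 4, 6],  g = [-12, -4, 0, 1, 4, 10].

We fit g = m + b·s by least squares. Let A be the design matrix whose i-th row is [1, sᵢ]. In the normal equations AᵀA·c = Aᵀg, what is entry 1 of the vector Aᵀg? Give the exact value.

Entry 1 ↔ basis 1, so (Aᵀg)_{1} = Σᵢ gᵢ = (1)·(-12) + (1)·(-4) + (1)·(0) + (1)·(1) + (1)·(4) + (1)·(10) = -1.

-1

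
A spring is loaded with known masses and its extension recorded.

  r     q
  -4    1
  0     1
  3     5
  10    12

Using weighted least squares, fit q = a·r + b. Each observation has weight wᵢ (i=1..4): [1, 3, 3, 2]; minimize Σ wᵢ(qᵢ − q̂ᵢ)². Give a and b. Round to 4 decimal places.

The normal equations are: 243·a + 25·b = 281;  25·a + 9·b = 43.
det = 243·9 − 25² = 1562.
a = (281·9 − 25·43)/1562 = 727/781; b = (243·43 − 25·281)/1562 = 1712/781.

a = 0.9309, b = 2.1921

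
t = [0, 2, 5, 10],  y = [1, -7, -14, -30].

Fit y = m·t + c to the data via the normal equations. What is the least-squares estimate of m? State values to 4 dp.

The normal system MᵀM·[m, c]ᵀ = Mᵀy is [[129, 17]; [17, 4]]·[m, c]ᵀ = [-384, -50]ᵀ.
det = 129·4 − 17² = 227.
m = ((-384)·4 − 17·(-50))/227 = -686/227; c = (129·(-50) − 17·(-384))/227 = 78/227.

m = -3.0220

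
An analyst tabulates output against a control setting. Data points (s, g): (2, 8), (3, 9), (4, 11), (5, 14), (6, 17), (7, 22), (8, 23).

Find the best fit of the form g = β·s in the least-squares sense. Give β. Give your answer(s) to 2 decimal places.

β = 2.94

Normal-equation sums: Σs·s = 203.
Moment sums: Σs·g = 597.
Hence β = 597 / 203 ≈ 2.94089.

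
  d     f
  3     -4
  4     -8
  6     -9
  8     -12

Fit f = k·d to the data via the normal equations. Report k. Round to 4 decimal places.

k = -1.5520

The normal equations are: 125·k = -194.
(Σd·d = 125, Σd·f = -194.)
Hence k = -194 / 125 ≈ -1.552.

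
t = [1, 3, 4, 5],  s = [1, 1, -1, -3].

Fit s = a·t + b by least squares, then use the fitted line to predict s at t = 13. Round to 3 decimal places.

MᵀM·[a, b]ᵀ = Mᵀs reads: 51·a + 13·b = -15;  13·a + 4·b = -2.
Δ = 51·4 − 13² = 35.
a = ((-15)·4 − 13·(-2))/35 = -34/35; b = (51·(-2) − 13·(-15))/35 = 93/35.
At t = 13: ŝ = (-34/35)·(13) + (93/35)·(1) = -349/35.

ŝ = -9.971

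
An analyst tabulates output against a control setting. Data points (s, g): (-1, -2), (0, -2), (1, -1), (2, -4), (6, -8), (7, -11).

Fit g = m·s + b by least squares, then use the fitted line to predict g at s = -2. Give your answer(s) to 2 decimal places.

Forming AᵀA = [[91, 15]; [15, 6]] and Aᵀg = [-132, -28]ᵀ gives AᵀA·[m, b]ᵀ = Aᵀg.
Δ = 91·6 − 15² = 321.
m = ((-132)·6 − 15·(-28))/321 = -124/107; b = (91·(-28) − 15·(-132))/321 = -568/321.
At s = -2: ĝ = (-124/107)·(-2) + (-568/321)·(1) = 176/321.

ĝ = 0.55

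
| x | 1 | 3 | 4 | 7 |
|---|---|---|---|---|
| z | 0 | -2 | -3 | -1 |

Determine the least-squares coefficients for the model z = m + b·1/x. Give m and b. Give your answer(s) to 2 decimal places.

m = -2.49, b = 2.29

Setting ∂/∂m … = 0 gives: 4·m + (145/84)·b = -6;  (145/84)·m + (8425/7056)·b = -131/84.
Determinant 4·(8425/7056) − (145/84)² = 4225/2352.
m = ((-6)·(8425/7056) − (145/84)·(-131/84))/(4225/2352) = -6311/2535; b = (4·(-131/84) − (145/84)·(-6))/(4225/2352) = 9688/4225.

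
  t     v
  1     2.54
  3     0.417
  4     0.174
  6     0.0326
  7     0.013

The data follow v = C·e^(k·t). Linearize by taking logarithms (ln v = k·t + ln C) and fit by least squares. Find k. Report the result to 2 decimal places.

k = -0.87

Linearized form: ln v = k·t + ln C. From the 5 transformed points,
Sums: Σt = 21.0000, Σ(t)² = 111.0000, Σln v = -9.4575, Σt·ln v = -59.6269.
Normal system: [[111.0000, 21.0000]; [21.0000, 5]]·[k, ln C]ᵀ = [-59.6269, -9.4575]ᵀ.
Slope k = (n·Σt·ln v − Σt·Σln v)/(n·Σ(t)² − (Σt)²) = (5·-59.6269 − 21.0000·-9.4575)/114.0000 = -0.87305; ln C = (Σln v − k·Σt)/n = 1.77534.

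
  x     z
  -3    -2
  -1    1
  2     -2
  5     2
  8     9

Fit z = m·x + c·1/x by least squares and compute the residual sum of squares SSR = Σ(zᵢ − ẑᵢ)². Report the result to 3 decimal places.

SSR = 14.573

From the data, Σx·x = 103, Σx·1/x = 5, Σ1/x·1/x = 20401/14400.
And Σx·z = 83, Σ1/x·z = 23/120.
MᵀM·[m, c]ᵀ = Mᵀz becomes [[103, 5]; [5, 20401/14400]]·[m, c]ᵀ = [83, 23/120]ᵀ.
Eliminating c: (20401/14400)·(row 1) − 5·(row 2) gives (1741303/14400)·m = (20401/14400)·83 − 5·(23/120) = 1679483/14400, so m = 1679483/1741303.
Then c = ((23/120) − 5·(1679483/1741303))/(20401/14400) = -5691720/1741303.
Residuals: -341397/1741303, -2270934/1741303, -3995712/1741303, -3776465/1741303, 2947328/1741303; SSR = 25376306/1741303.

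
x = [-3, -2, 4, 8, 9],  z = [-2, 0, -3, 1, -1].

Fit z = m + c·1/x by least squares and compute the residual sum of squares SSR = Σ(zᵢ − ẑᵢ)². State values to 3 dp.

SSR = 9.594

Setting ∂/∂m … = 0 gives: 5·m + (-25/72)·c = -5;  (-25/72)·m + (2341/5184)·c = -5/72.
Δ = 5·(2341/5184) − (-25/72)² = 1385/648.
m = ((-5)·(2341/5184) − (-25/72)·(-5/72))/(1385/648) = -1183/1108; c = (5·(-5/72) − (-25/72)·(-5))/(1385/648) = -270/277.
Residuals: -1393/1108, 643/1108, -1871/1108, 1213/554, 195/1108; SSR = 5315/554.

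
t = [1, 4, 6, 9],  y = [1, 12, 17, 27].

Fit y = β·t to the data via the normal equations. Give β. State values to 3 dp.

Entries of XᵀX: Σt·t = 134.
For Xᵀy: Σt·y = 394.
Hence β = 394 / 134 ≈ 2.9403.

β = 2.940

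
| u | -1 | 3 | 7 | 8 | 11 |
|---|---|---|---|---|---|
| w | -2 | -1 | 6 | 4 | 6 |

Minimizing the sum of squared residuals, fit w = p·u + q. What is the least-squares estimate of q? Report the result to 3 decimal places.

q = -1.651

Normal-equation sums: Σu·u = 244, Σu = 28, Σ1 = 5.
And Σu·w = 139, Σw = 13.
Normal equations: [[244, 28]; [28, 5]]·[p, q]ᵀ = [139, 13]ᵀ.
Eliminating q: 5·(row 1) − 28·(row 2) gives 436·p = 5·139 − 28·13 = 331, so p = 331/436.
Then q = (13 − 28·(331/436))/5 = -180/109.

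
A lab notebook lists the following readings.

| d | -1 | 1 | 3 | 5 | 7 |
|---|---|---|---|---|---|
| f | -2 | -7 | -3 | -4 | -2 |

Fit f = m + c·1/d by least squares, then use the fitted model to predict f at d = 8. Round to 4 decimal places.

Normal-equation sums: Σ1 = 5, Σ1/d = 71/105, Σ1/d·1/d = 23941/11025.
Right-hand side: Σf = -18, Σ1/d·f = -248/35.
So MᵀM·[m, c]ᵀ = Mᵀf: [[5, 71/105]; [71/105, 23941/11025]]·[m, c]ᵀ = [-18, -248/35]ᵀ.
Determinant 5·(23941/11025) − (71/105)² = 114664/11025.
m = ((-18)·(23941/11025) − (71/105)·(-248/35))/(114664/11025) = -17187/5212; c = (5·(-248/35) − (71/105)·(-18))/(114664/11025) = -11655/5212.
At d = 8: f̂ = (-17187/5212)·(1) + (-11655/5212)·(1/8) = -149151/41696.

f̂ = -3.5771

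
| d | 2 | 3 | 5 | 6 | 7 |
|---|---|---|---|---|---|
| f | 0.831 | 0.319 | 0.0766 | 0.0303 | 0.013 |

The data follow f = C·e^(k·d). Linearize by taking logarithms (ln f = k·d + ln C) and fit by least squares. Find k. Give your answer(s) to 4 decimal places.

k = -0.8161

Taking logs, ln f = k·d + ln C, so regress ln f on d.
Σd = 23.0000, Σ(d)² = 123.0000, Σln f = -11.7363, Σd·ln f = -68.0230.
Normal system: [[123.0000, 23.0000]; [23.0000, 5]]·[k, ln C]ᵀ = [-68.0230, -11.7363]ᵀ.
Solving (det = 86.0000): k = -0.81606, ln C = 1.40662.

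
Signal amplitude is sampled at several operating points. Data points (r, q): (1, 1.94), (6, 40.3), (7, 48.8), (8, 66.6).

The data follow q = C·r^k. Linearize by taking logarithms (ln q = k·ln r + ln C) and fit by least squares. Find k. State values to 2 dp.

k = 1.68

With ln qᵢ as the transformed response and ln rᵢ as the regressor:
XᵀX = [[11.3210, 5.8171]; [5.8171, 4]], rhs = [22.9191, 12.4455]ᵀ  (here Σln r = 5.8171, Σ(ln r)² = 11.3210, Σln q = 12.4455, Σln r·ln q = 22.9191).
Slope k = (n·Σln r·ln q − Σln r·Σln q)/(n·Σ(ln r)² − (Σln r)²) = (4·22.9191 − 5.8171·12.4455)/11.4454 = 1.68450; ln C = (Σln q − k·Σln r)/n = 0.66164.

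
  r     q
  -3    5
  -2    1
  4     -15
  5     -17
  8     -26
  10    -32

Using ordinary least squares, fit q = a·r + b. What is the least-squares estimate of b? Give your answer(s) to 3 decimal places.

b = -3.801

Sums needed: Σr·r = 218, Σr = 22, Σ1 = 6.
Moment sums: Σr·q = -690, Σq = -84.
Normal equations: [[218, 22]; [22, 6]]·[a, b]ᵀ = [-690, -84]ᵀ.
Δ = 218·6 − 22² = 824.
a = ((-690)·6 − 22·(-84))/824 = -573/206; b = (218·(-84) − 22·(-690))/824 = -783/206.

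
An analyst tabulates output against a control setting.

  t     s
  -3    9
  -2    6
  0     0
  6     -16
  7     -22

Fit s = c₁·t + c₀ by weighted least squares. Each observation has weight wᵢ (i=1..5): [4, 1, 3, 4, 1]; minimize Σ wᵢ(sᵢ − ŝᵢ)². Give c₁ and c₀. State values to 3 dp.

c₁ = -2.849, c₀ = 0.341

From the data, Σwᵢ·t·t = 233, Σwᵢ·t = 17, Σwᵢ·1 = 13.
Right-hand side: Σwᵢ·t·s = -658, Σwᵢ·s = -44.
Δ = 233·13 − 17² = 2740.
c₁ = ((-658)·13 − 17·(-44))/2740 = -3903/1370; c₀ = (233·(-44) − 17·(-658))/2740 = 467/1370.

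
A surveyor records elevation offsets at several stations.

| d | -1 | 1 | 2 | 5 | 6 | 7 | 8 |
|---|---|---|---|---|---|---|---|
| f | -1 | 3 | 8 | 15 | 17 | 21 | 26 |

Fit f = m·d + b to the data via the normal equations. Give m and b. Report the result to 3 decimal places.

With design matrix A, AᵀA = [[180, 28]; [28, 7]] and Aᵀf = [552, 89]ᵀ.
Eliminating b: 7·(row 1) − 28·(row 2) gives 476·m = 7·552 − 28·89 = 1372, so m = 49/17.
Then b = (89 − 28·(49/17))/7 = 141/119.

m = 2.882, b = 1.185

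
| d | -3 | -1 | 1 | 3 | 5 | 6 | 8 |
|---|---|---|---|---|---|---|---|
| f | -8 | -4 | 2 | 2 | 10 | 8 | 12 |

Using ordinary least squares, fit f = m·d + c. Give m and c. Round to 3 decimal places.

With design matrix X, XᵀX = [[145, 19]; [19, 7]] and Xᵀf = [230, 22]ᵀ.
Determinant 145·7 − 19² = 654.
m = (230·7 − 19·22)/654 = 596/327; c = (145·22 − 19·230)/654 = -590/327.

m = 1.823, c = -1.804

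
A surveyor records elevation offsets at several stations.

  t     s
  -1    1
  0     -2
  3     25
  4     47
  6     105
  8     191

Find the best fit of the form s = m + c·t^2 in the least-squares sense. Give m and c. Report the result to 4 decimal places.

MᵀM·[m, c]ᵀ = Mᵀs reads: 6·m + 126·c = 367;  126·m + 5730·c = 16982.
(Σ1 = 6, Σt^2 = 126, Σt^2·t^2 = 5730, Σs = 367, Σt^2·s = 16982.)
Eliminating c: 5730·(row 1) − 126·(row 2) gives 18504·m = 5730·367 − 126·16982 = -36822, so m = -6137/3084.
Then c = (16982 − 126·(-6137/3084))/5730 = 9275/3084.

m = -1.9899, c = 3.0075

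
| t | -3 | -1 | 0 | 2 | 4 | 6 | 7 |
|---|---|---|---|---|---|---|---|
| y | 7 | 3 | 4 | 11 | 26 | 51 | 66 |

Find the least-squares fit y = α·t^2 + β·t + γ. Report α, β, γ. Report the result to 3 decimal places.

α = 1.022, β = 1.756, γ = 3.442

Compute the Gram sums: Σt^2·t^2 = 4051, Σt^2·t = 603, Σt^2 = 115, Σt·t = 115, Σt = 15, Σ1 = 7.
Moment sums: Σt^2·y = 5596, Σt·y = 870, Σy = 168.
Solving the 3×3 system (Gaussian elimination) gives α = 23245/22737, β = 2047/1166, γ = 14231/4134.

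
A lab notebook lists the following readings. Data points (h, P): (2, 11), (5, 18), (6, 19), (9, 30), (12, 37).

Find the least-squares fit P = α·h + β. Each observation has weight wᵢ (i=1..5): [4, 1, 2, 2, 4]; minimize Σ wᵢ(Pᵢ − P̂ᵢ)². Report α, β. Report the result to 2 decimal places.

α = 2.64, β = 5.18

Compute the Gram sums: Σwᵢ·h·h = 851, Σwᵢ·h = 91, Σwᵢ·1 = 13.
For XᵀWP: Σwᵢ·h·P = 2722, Σwᵢ·P = 308.
XᵀWX·[α, β]ᵀ = XᵀWP becomes [[851, 91]; [91, 13]]·[α, β]ᵀ = [2722, 308]ᵀ.
Δ = 851·13 − 91² = 2782.
α = (2722·13 − 91·308)/2782 = 283/107; β = (851·308 − 91·2722)/2782 = 7203/1391.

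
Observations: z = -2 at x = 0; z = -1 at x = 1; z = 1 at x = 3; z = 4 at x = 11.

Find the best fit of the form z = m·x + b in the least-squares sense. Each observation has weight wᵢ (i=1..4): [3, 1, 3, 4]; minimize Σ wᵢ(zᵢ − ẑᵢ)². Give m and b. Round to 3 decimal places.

m = 0.507, b = -1.396

With design matrix A, AᵀWA = [[512, 54]; [54, 11]] and AᵀWz = [184, 12]ᵀ.
Determinant 512·11 − 54² = 2716.
m = (184·11 − 54·12)/2716 = 344/679; b = (512·12 − 54·184)/2716 = -948/679.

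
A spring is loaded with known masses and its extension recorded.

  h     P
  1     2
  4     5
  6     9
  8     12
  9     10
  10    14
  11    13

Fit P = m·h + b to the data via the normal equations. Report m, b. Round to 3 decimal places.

m = 1.184, b = 0.996

The normal system XᵀX·[m, b]ᵀ = XᵀP is [[419, 49]; [49, 7]]·[m, b]ᵀ = [545, 65]ᵀ.
Eliminating b: 7·(row 1) − 49·(row 2) gives 532·m = 7·545 − 49·65 = 630, so m = 45/38.
Then b = (65 − 49·(45/38))/7 = 265/266.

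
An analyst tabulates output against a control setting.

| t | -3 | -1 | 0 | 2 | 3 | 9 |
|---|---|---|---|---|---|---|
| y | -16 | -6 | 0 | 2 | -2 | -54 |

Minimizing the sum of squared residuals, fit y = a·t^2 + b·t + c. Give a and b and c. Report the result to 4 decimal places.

AᵀA·[a, b, c]ᵀ = Aᵀy reads: 6740·a + 736·b + 104·c = -4534;  736·a + 104·b + 10·c = -434;  104·a + 10·b + 6·c = -76.
(Σt^2·t^2 = 6740, Σt^2·t = 736, Σt^2 = 104, Σt·t = 104, Σt = 10, Σ1 = 6, Σt^2·y = -4534, Σt·y = -434, Σy = -76.)
Inverting the 3×3 Gram matrix, [a, b, c]ᵀ = [-26999/28650, 36563/14325, -2799/4775]ᵀ.

a = -0.9424, b = 2.5524, c = -0.5862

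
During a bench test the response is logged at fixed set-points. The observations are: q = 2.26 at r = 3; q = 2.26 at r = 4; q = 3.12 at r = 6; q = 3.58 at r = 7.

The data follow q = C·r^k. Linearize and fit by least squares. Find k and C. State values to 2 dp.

k = 0.57, C = 1.13

Let Y = ln q. Fitting Y = k·ln r + ln C by least squares:
Σln r = 6.2226, Σ(ln r)² = 10.1257, Σln q = 4.0439, Σln r·ln q = 6.5466.
Normal system: [[10.1257, 6.2226]; [6.2226, 4]]·[k, ln C]ᵀ = [6.5466, 4.0439]ᵀ.
Δ = 10.1257·4 − (6.2226)² = 1.7825; k = (6.5466·4 − 6.2226·4.0439)/1.7825 = 0.57373, ln C = (10.1257·4.0439 − 6.2226·6.5466)/1.7825 = 0.11847, so C = exp(0.11847) = 1.12577.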